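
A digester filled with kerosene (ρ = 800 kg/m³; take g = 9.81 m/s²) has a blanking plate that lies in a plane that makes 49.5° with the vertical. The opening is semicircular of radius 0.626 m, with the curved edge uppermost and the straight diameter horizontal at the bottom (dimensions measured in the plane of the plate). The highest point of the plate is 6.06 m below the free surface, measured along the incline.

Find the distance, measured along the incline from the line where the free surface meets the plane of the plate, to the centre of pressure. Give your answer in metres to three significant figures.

y_p = 6.42 m

γ = ρg = 800 × 9.81 / 1000 = 7.848 kN/m³.
The plate makes 49.5° with the vertical, i.e. θ = 90° − 49.5° = 40.5° to the horizontal. Measuring y along the incline from the free-surface line, vertical depth h = y·sinθ with sinθ = 0.649448.
The centroid lies 4r/(3π) = 0.265683 m above the diameter, so r − 4r/(3π) = 0.626 − 0.265683 = 0.360317 m below the topmost point, so y_c = 6.06 + 0.360317 = 6.42032 m and h_c = 6.42032 × 0.649448 = 4.16966 m.
A = πr²/2 = π × 0.626²/2 = 0.615557 m².
Resultant F = γ·h_c·A = 7.848 × 4.16966 × 0.615557 = 20.1432 kN.
I_c = (π/8 − 8/(9π))·r⁴ = 0.109757 × 0.626⁴ = 0.016855 m⁴.
Centre of pressure: y_p = y_c + I_c/(y_c·A) = 6.42032 + 0.016855/(6.42032 × 0.615557) = 6.42032 + 0.00426485 = 6.42458 m along the plane.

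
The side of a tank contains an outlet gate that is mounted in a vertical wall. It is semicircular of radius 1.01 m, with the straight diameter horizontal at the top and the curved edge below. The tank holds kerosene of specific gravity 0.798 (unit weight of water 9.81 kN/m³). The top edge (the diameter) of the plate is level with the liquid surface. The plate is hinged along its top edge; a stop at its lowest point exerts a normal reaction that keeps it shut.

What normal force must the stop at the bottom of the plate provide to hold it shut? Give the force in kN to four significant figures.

P ≈ 3.167 kN

γ = 0.798 × 9.81 = 7.82838 kN/m³.
The centroid of a semicircle lies 4r/(3π) = 0.428657 m from the diameter, here below the top edge, so the centroid depth is h_c = 0.428657 m.
A = πr²/2 = π × 1.01²/2 = 1.60237 m².
Resultant F = γ·h_c·A = 7.82838 × 0.428657 × 1.60237 = 5.37706 kN.
I_c = (π/8 − 8/(9π))·r⁴ = 0.109757 × 1.01⁴ = 0.114214 m⁴.
Centre of pressure: y_p = y_c + I_c/(y_c·A) = 0.428657 + 0.114214/(0.428657 × 1.60237) = 0.428657 + 0.166283 = 0.59494 m along the plane.
The resultant acts 0.428657 + 0.166283 = 0.59494 m (along the plate) below the hinge at the top edge, so the moment about the hinge is M = F × 0.59494 = 5.37706 × 0.59494 = 3.19903 kN·m.
A normal force at the bottom, 1.01 m from the hinge, must supply this moment: P = 3.19903/1.01 = 3.16736 kN.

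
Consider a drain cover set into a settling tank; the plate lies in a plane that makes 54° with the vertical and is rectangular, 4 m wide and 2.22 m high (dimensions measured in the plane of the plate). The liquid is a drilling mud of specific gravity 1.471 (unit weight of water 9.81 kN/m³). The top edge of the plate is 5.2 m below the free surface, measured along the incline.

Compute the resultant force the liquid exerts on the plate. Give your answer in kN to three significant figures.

F ≈ 475 kN

γ = 1.471 × 9.81 = 14.43051 kN/m³.
The plate makes 54° with the vertical, i.e. θ = 90° − 54° = 36° to the horizontal. Measuring y along the incline from the free-surface line, vertical depth h = y·sinθ with sinθ = 0.587785.
The centroid lies 2.22/2 = 1.11 m below the top edge, so y_c = 5.2 + 1.11 = 6.31 m and h_c = 6.31 × 0.587785 = 3.70892 m.
A = 4 × 2.22 = 8.88 m².
Resultant F = γ·h_c·A = 14.43051 × 3.70892 × 8.88 = 475.272 kN.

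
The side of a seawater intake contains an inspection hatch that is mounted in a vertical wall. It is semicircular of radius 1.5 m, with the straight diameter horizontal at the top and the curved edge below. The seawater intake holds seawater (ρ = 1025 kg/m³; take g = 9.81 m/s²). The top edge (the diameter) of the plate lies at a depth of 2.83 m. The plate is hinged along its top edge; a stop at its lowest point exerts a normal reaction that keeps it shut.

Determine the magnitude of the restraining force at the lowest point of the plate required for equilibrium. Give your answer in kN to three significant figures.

γ = ρg = 1025 × 9.81 / 1000 = 10.05525 kN/m³.
The centroid of a semicircle lies 4r/(3π) = 0.63662 m from the diameter, here below the top edge, so the centroid depth is h_c = 2.83 + 0.63662 = 3.46662 m.
A = πr²/2 = π × 1.5²/2 = 3.53429 m².
Resultant F = γ·h_c·A = 10.05525 × 3.46662 × 3.53429 = 123.197 kN.
I_c = (π/8 − 8/(9π))·r⁴ = 0.109757 × 1.5⁴ = 0.555645 m⁴.
Centre of pressure: y_p = y_c + I_c/(y_c·A) = 3.46662 + 0.555645/(3.46662 × 3.53429) = 3.46662 + 0.0453512 = 3.51197 m along the plane.
The resultant acts 0.63662 + 0.0453512 = 0.681971 m (along the plate) below the hinge at the top edge, so the moment about the hinge is M = F × 0.681971 = 123.197 × 0.681971 = 84.0168 kN·m.
A normal force at the bottom, 1.5 m from the hinge, must supply this moment: P = 84.0168/1.5 = 56.0112 kN.

P ≈ 56.0 kN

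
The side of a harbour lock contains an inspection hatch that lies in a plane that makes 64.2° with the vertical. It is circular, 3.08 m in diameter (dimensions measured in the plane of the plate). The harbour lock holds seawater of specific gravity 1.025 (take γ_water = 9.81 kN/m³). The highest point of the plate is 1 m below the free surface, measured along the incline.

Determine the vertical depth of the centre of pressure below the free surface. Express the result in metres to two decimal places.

γ = 1.025 × 9.81 = 10.05525 kN/m³.
The plate makes 64.2° with the vertical, i.e. θ = 90° − 64.2° = 25.8° to the horizontal. Measuring y along the incline from the free-surface line, vertical depth h = y·sinθ with sinθ = 0.435231.
The centroid is at the centre, 1.54 m below the top of the plate, so y_c = 1 + 1.54 = 2.54 m and h_c = 2.54 × 0.435231 = 1.10549 m.
A = π(1.54)² = 7.4506 m².
Resultant F = γ·h_c·A = 10.05525 × 1.10549 × 7.4506 = 82.8207 kN.
I_c = πr⁴/4 = π × 1.54⁴/4 = 4.41746 m⁴.
Centre of pressure: y_p = y_c + I_c/(y_c·A) = 2.54 + 4.41746/(2.54 × 7.4506) = 2.54 + 0.233425 = 2.77343 m along the plane.
Vertically, h_p = y_p·sinθ = 2.77343 × 0.435231 = 1.20708 m.

h_p = 1.21 m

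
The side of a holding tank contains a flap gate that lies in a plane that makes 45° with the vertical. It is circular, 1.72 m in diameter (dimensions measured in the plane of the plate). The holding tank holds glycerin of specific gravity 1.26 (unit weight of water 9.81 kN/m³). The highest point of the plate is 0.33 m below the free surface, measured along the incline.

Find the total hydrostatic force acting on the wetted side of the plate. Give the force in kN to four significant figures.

γ = 1.26 × 9.81 = 12.3606 kN/m³.
The plate makes 45° with the vertical, i.e. θ = 90° − 45° = 45° to the horizontal. Measuring y along the incline from the free-surface line, vertical depth h = y·sinθ with sinθ = 0.707107.
The centroid is at the centre, 0.86 m below the top of the plate, so y_c = 0.33 + 0.86 = 1.19 m and h_c = 1.19 × 0.707107 = 0.841457 m.
A = π(0.86)² = 2.32352 m².
Resultant F = γ·h_c·A = 12.3606 × 0.841457 × 2.32352 = 24.1667 kN.

F ≈ 24.17 kN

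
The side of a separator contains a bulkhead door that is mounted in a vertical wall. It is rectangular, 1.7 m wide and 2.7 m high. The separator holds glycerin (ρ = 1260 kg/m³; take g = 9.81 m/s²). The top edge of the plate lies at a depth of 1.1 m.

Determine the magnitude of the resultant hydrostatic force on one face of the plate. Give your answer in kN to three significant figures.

γ = ρg = 1260 × 9.81 / 1000 = 12.3606 kN/m³.
The centroid lies 2.7/2 = 1.35 m below the top edge, so the centroid depth is h_c = 1.1 + 1.35 = 2.45 m.
A = 1.7 × 2.7 = 4.59 m².
Resultant F = γ·h_c·A = 12.3606 × 2.45 × 4.59 = 139.001 kN.

F ≈ 139 kN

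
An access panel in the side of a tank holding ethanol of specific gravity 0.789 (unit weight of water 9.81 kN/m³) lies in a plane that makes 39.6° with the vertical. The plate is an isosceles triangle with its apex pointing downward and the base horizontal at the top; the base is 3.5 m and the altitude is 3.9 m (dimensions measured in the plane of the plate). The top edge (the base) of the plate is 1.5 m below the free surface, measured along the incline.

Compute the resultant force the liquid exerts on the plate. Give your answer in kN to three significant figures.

γ = 0.789 × 9.81 = 7.74009 kN/m³.
The plate makes 39.6° with the vertical, i.e. θ = 90° − 39.6° = 50.4° to the horizontal. Measuring y along the incline from the free-surface line, vertical depth h = y·sinθ with sinθ = 0.770513.
With the apex down, the centroid sits h/3 = 3.9/3 = 1.3 m below the base (the top edge), so y_c = 1.5 + 1.3 = 2.8 m and h_c = 2.8 × 0.770513 = 2.15744 m.
A = ½ × 3.5 × 3.9 = 6.825 m².
Resultant F = γ·h_c·A = 7.74009 × 2.15744 × 6.825 = 113.969 kN.

F ≈ 114 kN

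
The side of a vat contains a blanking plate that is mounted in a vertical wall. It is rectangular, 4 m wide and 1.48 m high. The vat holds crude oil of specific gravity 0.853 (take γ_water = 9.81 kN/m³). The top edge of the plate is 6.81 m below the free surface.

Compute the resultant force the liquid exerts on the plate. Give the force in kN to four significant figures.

F ≈ 374.0 kN

γ = 0.853 × 9.81 = 8.36793 kN/m³.
The centroid lies 1.48/2 = 0.74 m below the top edge, so the centroid depth is h_c = 6.81 + 0.74 = 7.55 m.
A = 4 × 1.48 = 5.92 m².
Resultant F = γ·h_c·A = 8.36793 × 7.55 × 5.92 = 374.013 kN.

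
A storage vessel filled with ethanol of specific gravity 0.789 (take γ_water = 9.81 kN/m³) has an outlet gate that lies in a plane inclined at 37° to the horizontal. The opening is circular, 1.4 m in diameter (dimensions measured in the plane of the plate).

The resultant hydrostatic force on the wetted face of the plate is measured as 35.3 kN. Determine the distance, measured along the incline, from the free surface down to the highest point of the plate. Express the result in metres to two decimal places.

y_top ≈ 4.22 m

γ = 0.789 × 9.81 = 7.74009 kN/m³.
A = π(0.7)² = 1.53938 m².
From F = γ·h_c·A, the centroid depth is h_c = 35.3/(7.74009 × 1.53938) = 2.96267 m.
Let θ = 37° be the plate's angle to the horizontal; measure y along the incline from where the plane meets the free surface. Vertical depth h = y·sinθ with sinθ = 0.601815.
Along the incline, y_c = h_c/sinθ = 2.96267/0.601815 = 4.92289 m.
The centroid is at the centre, 0.7 m below the top of the plate, so the highest point sits at y_top = 4.92289 − 0.7 = 4.22289 m along the incline.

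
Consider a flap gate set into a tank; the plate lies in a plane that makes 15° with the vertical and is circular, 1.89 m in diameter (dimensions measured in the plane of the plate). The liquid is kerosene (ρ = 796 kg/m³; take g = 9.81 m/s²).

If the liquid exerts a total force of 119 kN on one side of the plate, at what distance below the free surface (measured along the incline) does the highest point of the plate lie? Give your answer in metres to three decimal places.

γ = ρg = 796 × 9.81 / 1000 = 7.80876 kN/m³.
A = π(0.945)² = 2.80552 m².
From F = γ·h_c·A, the centroid depth is h_c = 119/(7.80876 × 2.80552) = 5.4319 m.
The plate makes 15° with the vertical, i.e. θ = 90° − 15° = 75° to the horizontal. Measuring y along the incline from the free-surface line, vertical depth h = y·sinθ with sinθ = 0.965926.
Along the incline, y_c = h_c/sinθ = 5.4319/0.965926 = 5.62352 m.
The centroid is at the centre, 0.945 m below the top of the plate, so the highest point sits at y_top = 5.62352 − 0.945 = 4.67852 m along the incline.

y_top ≈ 4.679 m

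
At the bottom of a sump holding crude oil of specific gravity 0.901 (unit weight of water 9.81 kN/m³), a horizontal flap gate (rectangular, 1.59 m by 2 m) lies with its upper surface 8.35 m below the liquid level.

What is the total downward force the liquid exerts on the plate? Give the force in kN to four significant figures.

γ = 0.901 × 9.81 = 8.83881 kN/m³.
The plate is horizontal, so pressure is uniform at p = γ·h = 8.83881 × 8.35 = 73.8041 kN/m².
A = 1.59 × 2 = 3.18 m².
F = p·A = 73.8041 × 3.18 = 234.697 kN.

F ≈ 234.7 kN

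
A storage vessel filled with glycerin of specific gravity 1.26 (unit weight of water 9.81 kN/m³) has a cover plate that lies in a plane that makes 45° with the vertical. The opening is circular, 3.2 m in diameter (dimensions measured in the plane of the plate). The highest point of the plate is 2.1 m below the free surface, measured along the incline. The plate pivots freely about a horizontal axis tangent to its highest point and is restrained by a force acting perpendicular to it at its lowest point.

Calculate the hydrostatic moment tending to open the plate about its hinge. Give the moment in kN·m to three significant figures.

γ = 1.26 × 9.81 = 12.3606 kN/m³.
The plate makes 45° with the vertical, i.e. θ = 90° − 45° = 45° to the horizontal. Measuring y along the incline from the free-surface line, vertical depth h = y·sinθ with sinθ = 0.707107.
The centroid is at the centre, 1.6 m below the top of the plate, so y_c = 2.1 + 1.6 = 3.7 m and h_c = 3.7 × 0.707107 = 2.6163 m.
A = π(1.6)² = 8.04248 m².
Resultant F = γ·h_c·A = 12.3606 × 2.6163 × 8.04248 = 260.086 kN.
I_c = πr⁴/4 = π × 1.6⁴/4 = 5.14719 m⁴.
Centre of pressure: y_p = y_c + I_c/(y_c·A) = 3.7 + 5.14719/(3.7 × 8.04248) = 3.7 + 0.172973 = 3.87297 m along the plane.
The resultant acts 1.6 + 0.172973 = 1.77297 m (along the plate) below the hinge at the top edge, so the moment about the hinge is M = F × 1.77297 = 260.086 × 1.77297 = 461.125 kN·m.

M ≈ 461 kN·m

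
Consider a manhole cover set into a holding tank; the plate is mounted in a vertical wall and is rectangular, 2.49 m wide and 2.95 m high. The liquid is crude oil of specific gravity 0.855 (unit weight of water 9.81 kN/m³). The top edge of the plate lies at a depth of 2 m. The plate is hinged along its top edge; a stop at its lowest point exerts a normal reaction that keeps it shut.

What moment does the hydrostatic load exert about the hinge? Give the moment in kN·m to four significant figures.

γ = 0.855 × 9.81 = 8.38755 kN/m³.
The centroid lies 2.95/2 = 1.475 m below the top edge, so the centroid depth is h_c = 2 + 1.475 = 3.475 m.
A = 2.49 × 2.95 = 7.3455 m².
Resultant F = γ·h_c·A = 8.38755 × 3.475 × 7.3455 = 214.097 kN.
I_c = b·h³/12 = 2.49 × 2.95³/12 = 5.32702 m⁴.
Centre of pressure: y_p = y_c + I_c/(y_c·A) = 3.475 + 5.32702/(3.475 × 7.3455) = 3.475 + 0.208693 = 3.68369 m along the plane.
The resultant acts 1.475 + 0.208693 = 1.68369 m (along the plate) below the hinge at the top edge, so the moment about the hinge is M = F × 1.68369 = 214.097 × 1.68369 = 360.473 kN·m.

M ≈ 360.5 kN·m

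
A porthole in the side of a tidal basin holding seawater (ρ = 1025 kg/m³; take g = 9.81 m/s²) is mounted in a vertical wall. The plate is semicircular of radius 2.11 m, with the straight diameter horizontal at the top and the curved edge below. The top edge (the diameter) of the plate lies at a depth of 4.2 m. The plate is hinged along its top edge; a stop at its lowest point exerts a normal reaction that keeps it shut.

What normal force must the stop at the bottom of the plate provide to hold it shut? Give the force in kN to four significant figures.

γ = ρg = 1025 × 9.81 / 1000 = 10.05525 kN/m³.
The centroid of a semicircle lies 4r/(3π) = 0.895512 m from the diameter, here below the top edge, so the centroid depth is h_c = 4.2 + 0.895512 = 5.09551 m.
A = πr²/2 = π × 2.11²/2 = 6.99334 m².
Resultant F = γ·h_c·A = 10.05525 × 5.09551 × 6.99334 = 358.315 kN.
I_c = (π/8 − 8/(9π))·r⁴ = 0.109757 × 2.11⁴ = 2.17551 m⁴.
Centre of pressure: y_p = y_c + I_c/(y_c·A) = 5.09551 + 2.17551/(5.09551 × 6.99334) = 5.09551 + 0.0610504 = 5.15656 m along the plane.
The resultant acts 0.895512 + 0.0610504 = 0.956562 m (along the plate) below the hinge at the top edge, so the moment about the hinge is M = F × 0.956562 = 358.315 × 0.956562 = 342.751 kN·m.
A normal force at the bottom, 2.11 m from the hinge, must supply this moment: P = 342.751/2.11 = 162.441 kN.

P ≈ 162.4 kN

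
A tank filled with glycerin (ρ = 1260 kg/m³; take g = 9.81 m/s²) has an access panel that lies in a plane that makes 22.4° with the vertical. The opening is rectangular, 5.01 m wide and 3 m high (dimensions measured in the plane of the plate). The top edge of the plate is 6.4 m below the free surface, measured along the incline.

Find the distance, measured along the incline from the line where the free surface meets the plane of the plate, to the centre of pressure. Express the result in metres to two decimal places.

γ = ρg = 1260 × 9.81 / 1000 = 12.3606 kN/m³.
The plate makes 22.4° with the vertical, i.e. θ = 90° − 22.4° = 67.6° to the horizontal. Measuring y along the incline from the free-surface line, vertical depth h = y·sinθ with sinθ = 0.924546.
The centroid lies 3/2 = 1.5 m below the top edge, so y_c = 6.4 + 1.5 = 7.9 m and h_c = 7.9 × 0.924546 = 7.30391 m.
A = 5.01 × 3 = 15.03 m².
Resultant F = γ·h_c·A = 12.3606 × 7.30391 × 15.03 = 1356.92 kN.
I_c = b·h³/12 = 5.01 × 3³/12 = 11.2725 m⁴.
Centre of pressure: y_p = y_c + I_c/(y_c·A) = 7.9 + 11.2725/(7.9 × 15.03) = 7.9 + 0.0949367 = 7.99494 m along the plane.

y_p = 7.99 m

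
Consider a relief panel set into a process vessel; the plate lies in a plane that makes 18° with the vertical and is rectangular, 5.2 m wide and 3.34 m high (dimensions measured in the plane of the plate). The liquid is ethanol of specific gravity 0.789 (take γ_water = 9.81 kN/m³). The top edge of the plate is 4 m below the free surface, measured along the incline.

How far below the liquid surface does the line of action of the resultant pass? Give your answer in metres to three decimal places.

γ = 0.789 × 9.81 = 7.74009 kN/m³.
The plate makes 18° with the vertical, i.e. θ = 90° − 18° = 72° to the horizontal. Measuring y along the incline from the free-surface line, vertical depth h = y·sinθ with sinθ = 0.951057.
The centroid lies 3.34/2 = 1.67 m below the top edge, so y_c = 4 + 1.67 = 5.67 m and h_c = 5.67 × 0.951057 = 5.39249 m.
A = 5.2 × 3.34 = 17.368 m².
Resultant F = γ·h_c·A = 7.74009 × 5.39249 × 17.368 = 724.912 kN.
I_c = b·h³/12 = 5.2 × 3.34³/12 = 16.1459 m⁴.
Centre of pressure: y_p = y_c + I_c/(y_c·A) = 5.67 + 16.1459/(5.67 × 17.368) = 5.67 + 0.163957 = 5.83396 m along the plane.
Vertically, h_p = y_p·sinθ = 5.83396 × 0.951057 = 5.54843 m.

h_p = 5.548 m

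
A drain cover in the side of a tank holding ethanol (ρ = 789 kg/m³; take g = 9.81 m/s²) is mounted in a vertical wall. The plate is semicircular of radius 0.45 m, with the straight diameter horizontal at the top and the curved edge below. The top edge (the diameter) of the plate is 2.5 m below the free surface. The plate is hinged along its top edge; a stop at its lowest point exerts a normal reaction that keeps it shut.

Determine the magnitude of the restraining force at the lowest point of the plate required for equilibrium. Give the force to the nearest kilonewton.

P ≈ 3 kN

γ = ρg = 789 × 9.81 / 1000 = 7.74009 kN/m³.
The centroid of a semicircle lies 4r/(3π) = 0.190986 m from the diameter, here below the top edge, so the centroid depth is h_c = 2.5 + 0.190986 = 2.69099 m.
A = πr²/2 = π × 0.45²/2 = 0.318086 m².
Resultant F = γ·h_c·A = 7.74009 × 2.69099 × 0.318086 = 6.62526 kN.
I_c = (π/8 − 8/(9π))·r⁴ = 0.109757 × 0.45⁴ = 0.00450072 m⁴.
Centre of pressure: y_p = y_c + I_c/(y_c·A) = 2.69099 + 0.00450072/(2.69099 × 0.318086) = 2.69099 + 0.00525806 = 2.69625 m along the plane.
The resultant acts 0.190986 + 0.00525806 = 0.196244 m (along the plate) below the hinge at the top edge, so the moment about the hinge is M = F × 0.196244 = 6.62526 × 0.196244 = 1.30017 kN·m.
A normal force at the bottom, 0.45 m from the hinge, must supply this moment: P = 1.30017/0.45 = 2.88927 kN.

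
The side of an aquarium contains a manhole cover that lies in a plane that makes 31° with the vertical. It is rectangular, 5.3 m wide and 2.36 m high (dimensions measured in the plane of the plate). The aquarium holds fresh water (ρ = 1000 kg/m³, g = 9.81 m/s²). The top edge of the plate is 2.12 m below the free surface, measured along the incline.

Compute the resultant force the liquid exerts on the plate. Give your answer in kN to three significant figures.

F ≈ 347 kN

γ = ρg = 1000 × 9.81 = 9810 N/m³ = 9.81 kN/m³.
The plate makes 31° with the vertical, i.e. θ = 90° − 31° = 59° to the horizontal. Measuring y along the incline from the free-surface line, vertical depth h = y·sinθ with sinθ = 0.857167.
The centroid lies 2.36/2 = 1.18 m below the top edge, so y_c = 2.12 + 1.18 = 3.3 m and h_c = 3.3 × 0.857167 = 2.82865 m.
A = 5.3 × 2.36 = 12.508 m².
Resultant F = γ·h_c·A = 9.81 × 2.82865 × 12.508 = 347.085 kN.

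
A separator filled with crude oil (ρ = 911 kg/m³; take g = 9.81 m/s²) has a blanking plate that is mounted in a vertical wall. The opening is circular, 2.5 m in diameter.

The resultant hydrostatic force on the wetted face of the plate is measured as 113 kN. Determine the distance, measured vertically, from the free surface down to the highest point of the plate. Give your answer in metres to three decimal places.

d_top ≈ 1.326 m

γ = ρg = 911 × 9.81 / 1000 = 8.93691 kN/m³.
A = π(1.25)² = 4.90874 m².
From F = γ·h_c·A, the centroid depth is h_c = 113/(8.93691 × 4.90874) = 2.57585 m.
The centroid is at the centre, 1.25 m below the top of the plate, so the highest point sits at h_top = 2.57585 − 1.25 = 1.32585 m below the surface.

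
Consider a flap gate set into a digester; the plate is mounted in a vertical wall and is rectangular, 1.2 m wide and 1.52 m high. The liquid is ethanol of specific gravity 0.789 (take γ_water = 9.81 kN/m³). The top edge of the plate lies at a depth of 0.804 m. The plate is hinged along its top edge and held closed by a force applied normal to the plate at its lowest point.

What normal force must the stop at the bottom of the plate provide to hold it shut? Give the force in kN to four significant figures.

γ = 0.789 × 9.81 = 7.74009 kN/m³.
The centroid lies 1.52/2 = 0.76 m below the top edge, so the centroid depth is h_c = 0.804 + 0.76 = 1.564 m.
A = 1.2 × 1.52 = 1.824 m².
Resultant F = γ·h_c·A = 7.74009 × 1.564 × 1.824 = 22.0804 kN.
I_c = b·h³/12 = 1.2 × 1.52³/12 = 0.351181 m⁴.
Centre of pressure: y_p = y_c + I_c/(y_c·A) = 1.564 + 0.351181/(1.564 × 1.824) = 1.564 + 0.123103 = 1.6871 m along the plane.
The resultant acts 0.76 + 0.123103 = 0.883103 m (along the plate) below the hinge at the top edge, so the moment about the hinge is M = F × 0.883103 = 22.0804 × 0.883103 = 19.4993 kN·m.
A normal force at the bottom, 1.52 m from the hinge, must supply this moment: P = 19.4993/1.52 = 12.8285 kN.

P ≈ 12.83 kN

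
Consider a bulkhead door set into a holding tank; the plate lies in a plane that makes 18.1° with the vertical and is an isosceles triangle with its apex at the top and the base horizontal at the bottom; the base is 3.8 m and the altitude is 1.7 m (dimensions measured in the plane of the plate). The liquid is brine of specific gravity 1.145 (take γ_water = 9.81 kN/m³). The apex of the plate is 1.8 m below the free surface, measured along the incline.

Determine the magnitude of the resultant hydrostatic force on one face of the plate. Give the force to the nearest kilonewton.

γ = 1.145 × 9.81 = 11.23245 kN/m³.
The plate makes 18.1° with the vertical, i.e. θ = 90° − 18.1° = 71.9° to the horizontal. Measuring y along the incline from the free-surface line, vertical depth h = y·sinθ with sinθ = 0.950516.
With the apex up, the centroid sits 2h/3 = 2 × 1.7/3 = 1.13333 m below the apex, so y_c = 1.8 + 1.13333 = 2.93333 m and h_c = 2.93333 × 0.950516 = 2.78818 m.
A = ½ × 3.8 × 1.7 = 3.23 m².
Resultant F = γ·h_c·A = 11.23245 × 2.78818 × 3.23 = 101.157 kN.

F ≈ 101 kN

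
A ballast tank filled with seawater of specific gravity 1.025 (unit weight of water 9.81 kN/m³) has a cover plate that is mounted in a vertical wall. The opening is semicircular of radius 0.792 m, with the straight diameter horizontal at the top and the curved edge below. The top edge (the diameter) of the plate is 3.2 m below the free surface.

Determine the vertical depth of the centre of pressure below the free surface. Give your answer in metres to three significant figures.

γ = 1.025 × 9.81 = 10.05525 kN/m³.
The centroid of a semicircle lies 4r/(3π) = 0.336135 m from the diameter, here below the top edge, so the centroid depth is h_c = 3.2 + 0.336135 = 3.53614 m.
A = πr²/2 = π × 0.792²/2 = 0.985304 m².
Resultant F = γ·h_c·A = 10.05525 × 3.53614 × 0.985304 = 35.0342 kN.
I_c = (π/8 − 8/(9π))·r⁴ = 0.109757 × 0.792⁴ = 0.043185 m⁴.
Centre of pressure: y_p = y_c + I_c/(y_c·A) = 3.53614 + 0.043185/(3.53614 × 0.985304) = 3.53614 + 0.0123946 = 3.54853 m along the plane.

h_p = 3.55 m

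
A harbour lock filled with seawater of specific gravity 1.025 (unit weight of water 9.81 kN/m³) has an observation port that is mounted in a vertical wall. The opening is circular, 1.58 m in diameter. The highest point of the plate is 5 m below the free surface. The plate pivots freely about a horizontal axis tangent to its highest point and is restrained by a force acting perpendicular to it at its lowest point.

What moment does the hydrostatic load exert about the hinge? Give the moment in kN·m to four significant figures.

γ = 1.025 × 9.81 = 10.05525 kN/m³.
The centroid is at the centre, 0.79 m below the top of the plate, so the centroid depth is h_c = 5 + 0.79 = 5.79 m.
A = π(0.79)² = 1.96067 m².
Resultant F = γ·h_c·A = 10.05525 × 5.79 × 1.96067 = 114.15 kN.
I_c = πr⁴/4 = π × 0.79⁴/4 = 0.305913 m⁴.
Centre of pressure: y_p = y_c + I_c/(y_c·A) = 5.79 + 0.305913/(5.79 × 1.96067) = 5.79 + 0.0269473 = 5.81695 m along the plane.
The resultant acts 0.79 + 0.0269473 = 0.816947 m (along the plate) below the hinge at the top edge, so the moment about the hinge is M = F × 0.816947 = 114.15 × 0.816947 = 93.2545 kN·m.

M ≈ 93.25 kN·m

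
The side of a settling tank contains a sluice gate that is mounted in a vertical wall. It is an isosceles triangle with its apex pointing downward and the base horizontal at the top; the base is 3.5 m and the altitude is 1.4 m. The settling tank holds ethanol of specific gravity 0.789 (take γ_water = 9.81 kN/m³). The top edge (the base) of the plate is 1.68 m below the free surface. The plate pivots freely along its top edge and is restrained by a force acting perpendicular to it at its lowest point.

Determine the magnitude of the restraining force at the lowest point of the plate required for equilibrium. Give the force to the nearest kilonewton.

P ≈ 15 kN

γ = 0.789 × 9.81 = 7.74009 kN/m³.
With the apex down, the centroid sits h/3 = 1.4/3 = 0.466667 m below the base (the top edge), so the centroid depth is h_c = 1.68 + 0.466667 = 2.14667 m.
A = ½ × 3.5 × 1.4 = 2.45 m².
Resultant F = γ·h_c·A = 7.74009 × 2.14667 × 2.45 = 40.7078 kN.
I_c = b·h³/36 = 3.5 × 1.4³/36 = 0.266778 m⁴.
Centre of pressure: y_p = y_c + I_c/(y_c·A) = 2.14667 + 0.266778/(2.14667 × 2.45) = 2.14667 + 0.0507246 = 2.19739 m along the plane.
The resultant acts 0.466667 + 0.0507246 = 0.517392 m (along the plate) below the hinge at the top edge, so the moment about the hinge is M = F × 0.517392 = 40.7078 × 0.517392 = 21.0619 kN·m.
A normal force at the bottom, 1.4 m from the hinge, must supply this moment: P = 21.0619/1.4 = 15.0442 kN.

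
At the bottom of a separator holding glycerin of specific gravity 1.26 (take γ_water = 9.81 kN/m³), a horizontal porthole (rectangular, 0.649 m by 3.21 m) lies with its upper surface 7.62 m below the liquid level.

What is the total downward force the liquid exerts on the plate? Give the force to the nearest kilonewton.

γ = 1.26 × 9.81 = 12.3606 kN/m³.
The plate is horizontal, so pressure is uniform at p = γ·h = 12.3606 × 7.62 = 94.1878 kN/m².
A = 0.649 × 3.21 = 2.08329 m².
F = p·A = 94.1878 × 2.08329 = 196.221 kN.

F ≈ 196 kN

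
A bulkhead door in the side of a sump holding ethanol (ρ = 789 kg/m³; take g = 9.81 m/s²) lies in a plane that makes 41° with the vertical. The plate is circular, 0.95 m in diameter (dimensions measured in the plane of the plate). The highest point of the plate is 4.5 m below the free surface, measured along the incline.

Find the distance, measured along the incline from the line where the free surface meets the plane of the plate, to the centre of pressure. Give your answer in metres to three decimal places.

γ = ρg = 789 × 9.81 / 1000 = 7.74009 kN/m³.
The plate makes 41° with the vertical, i.e. θ = 90° − 41° = 49° to the horizontal. Measuring y along the incline from the free-surface line, vertical depth h = y·sinθ with sinθ = 0.754710.
The centroid is at the centre, 0.475 m below the top of the plate, so y_c = 4.5 + 0.475 = 4.975 m and h_c = 4.975 × 0.754710 = 3.75468 m.
A = π(0.475)² = 0.708822 m².
Resultant F = γ·h_c·A = 7.74009 × 3.75468 × 0.708822 = 20.5995 kN.
I_c = πr⁴/4 = π × 0.475⁴/4 = 0.039982 m⁴.
Centre of pressure: y_p = y_c + I_c/(y_c·A) = 4.975 + 0.039982/(4.975 × 0.708822) = 4.975 + 0.0113379 = 4.98634 m along the plane.

y_p = 4.986 m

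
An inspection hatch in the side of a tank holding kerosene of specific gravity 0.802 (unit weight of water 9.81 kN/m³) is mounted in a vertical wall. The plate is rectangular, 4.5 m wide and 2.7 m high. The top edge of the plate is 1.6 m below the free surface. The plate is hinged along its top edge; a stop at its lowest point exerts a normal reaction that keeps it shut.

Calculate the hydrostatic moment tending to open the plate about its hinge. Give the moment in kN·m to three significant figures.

M ≈ 439 kN·m

γ = 0.802 × 9.81 = 7.86762 kN/m³.
The centroid lies 2.7/2 = 1.35 m below the top edge, so the centroid depth is h_c = 1.6 + 1.35 = 2.95 m.
A = 4.5 × 2.7 = 12.15 m².
Resultant F = γ·h_c·A = 7.86762 × 2.95 × 12.15 = 281.995 kN.
I_c = b·h³/12 = 4.5 × 2.7³/12 = 7.38113 m⁴.
Centre of pressure: y_p = y_c + I_c/(y_c·A) = 2.95 + 7.38113/(2.95 × 12.15) = 2.95 + 0.205932 = 3.15593 m along the plane.
The resultant acts 1.35 + 0.205932 = 1.55593 m (along the plate) below the hinge at the top edge, so the moment about the hinge is M = F × 1.55593 = 281.995 × 1.55593 = 438.764 kN·m.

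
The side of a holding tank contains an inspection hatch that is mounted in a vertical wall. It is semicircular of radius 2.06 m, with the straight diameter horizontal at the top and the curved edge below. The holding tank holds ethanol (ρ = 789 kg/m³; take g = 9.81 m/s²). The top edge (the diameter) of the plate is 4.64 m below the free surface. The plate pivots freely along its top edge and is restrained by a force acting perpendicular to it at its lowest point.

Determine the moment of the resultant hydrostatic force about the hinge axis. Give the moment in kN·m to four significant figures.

γ = ρg = 789 × 9.81 / 1000 = 7.74009 kN/m³.
The centroid of a semicircle lies 4r/(3π) = 0.874291 m from the diameter, here below the top edge, so the centroid depth is h_c = 4.64 + 0.874291 = 5.51429 m.
A = πr²/2 = π × 2.06²/2 = 6.66583 m².
Resultant F = γ·h_c·A = 7.74009 × 5.51429 × 6.66583 = 284.505 kN.
I_c = (π/8 − 8/(9π))·r⁴ = 0.109757 × 2.06⁴ = 1.97652 m⁴.
Centre of pressure: y_p = y_c + I_c/(y_c·A) = 5.51429 + 1.97652/(5.51429 × 6.66583) = 5.51429 + 0.0537721 = 5.56806 m along the plane.
The resultant acts 0.874291 + 0.0537721 = 0.928063 m (along the plate) below the hinge at the top edge, so the moment about the hinge is M = F × 0.928063 = 284.505 × 0.928063 = 264.039 kN·m.

M ≈ 264.0 kN·m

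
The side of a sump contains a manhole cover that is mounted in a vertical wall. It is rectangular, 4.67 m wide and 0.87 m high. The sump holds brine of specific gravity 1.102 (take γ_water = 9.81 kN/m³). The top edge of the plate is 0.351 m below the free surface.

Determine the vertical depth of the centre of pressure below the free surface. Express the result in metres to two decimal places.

h_p = 0.87 m

γ = 1.102 × 9.81 = 10.81062 kN/m³.
The centroid lies 0.87/2 = 0.435 m below the top edge, so the centroid depth is h_c = 0.351 + 0.435 = 0.786 m.
A = 4.67 × 0.87 = 4.0629 m².
Resultant F = γ·h_c·A = 10.81062 × 0.786 × 4.0629 = 34.5231 kN.
I_c = b·h³/12 = 4.67 × 0.87³/12 = 0.256267 m⁴.
Centre of pressure: y_p = y_c + I_c/(y_c·A) = 0.786 + 0.256267/(0.786 × 4.0629) = 0.786 + 0.080248 = 0.866248 m along the plane.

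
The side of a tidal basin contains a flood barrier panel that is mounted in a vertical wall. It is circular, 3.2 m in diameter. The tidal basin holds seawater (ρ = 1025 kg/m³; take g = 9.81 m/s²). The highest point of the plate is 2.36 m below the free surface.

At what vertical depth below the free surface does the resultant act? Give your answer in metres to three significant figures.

γ = ρg = 1025 × 9.81 / 1000 = 10.05525 kN/m³.
The centroid is at the centre, 1.6 m below the top of the plate, so the centroid depth is h_c = 2.36 + 1.6 = 3.96 m.
A = π(1.6)² = 8.04248 m².
Resultant F = γ·h_c·A = 10.05525 × 3.96 × 8.04248 = 320.242 kN.
I_c = πr⁴/4 = π × 1.6⁴/4 = 5.14719 m⁴.
Centre of pressure: y_p = y_c + I_c/(y_c·A) = 3.96 + 5.14719/(3.96 × 8.04248) = 3.96 + 0.161616 = 4.12162 m along the plane.

h_p = 4.12 m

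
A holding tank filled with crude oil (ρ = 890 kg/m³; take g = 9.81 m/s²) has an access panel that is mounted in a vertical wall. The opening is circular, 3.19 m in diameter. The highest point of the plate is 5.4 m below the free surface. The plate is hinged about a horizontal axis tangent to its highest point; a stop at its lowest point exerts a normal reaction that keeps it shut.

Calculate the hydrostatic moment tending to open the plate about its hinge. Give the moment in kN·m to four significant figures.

M ≈ 822.9 kN·m

γ = ρg = 890 × 9.81 / 1000 = 8.7309 kN/m³.
The centroid is at the centre, 1.595 m below the top of the plate, so the centroid depth is h_c = 5.4 + 1.595 = 6.995 m.
A = π(1.595)² = 7.99229 m².
Resultant F = γ·h_c·A = 8.7309 × 6.995 × 7.99229 = 488.11 kN.
I_c = πr⁴/4 = π × 1.595⁴/4 = 5.08315 m⁴.
Centre of pressure: y_p = y_c + I_c/(y_c·A) = 6.995 + 5.08315/(6.995 × 7.99229) = 6.995 + 0.090923 = 7.08592 m along the plane.
The resultant acts 1.595 + 0.090923 = 1.68592 m (along the plate) below the hinge at the top edge, so the moment about the hinge is M = F × 1.68592 = 488.11 × 1.68592 = 822.914 kN·m.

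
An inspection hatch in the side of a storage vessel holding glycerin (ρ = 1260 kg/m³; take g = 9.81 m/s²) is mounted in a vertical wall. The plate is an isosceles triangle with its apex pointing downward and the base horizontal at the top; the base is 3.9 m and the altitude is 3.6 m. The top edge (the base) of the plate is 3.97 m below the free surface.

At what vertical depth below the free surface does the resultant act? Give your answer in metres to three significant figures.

γ = ρg = 1260 × 9.81 / 1000 = 12.3606 kN/m³.
With the apex down, the centroid sits h/3 = 3.6/3 = 1.2 m below the base (the top edge), so the centroid depth is h_c = 3.97 + 1.2 = 5.17 m.
A = ½ × 3.9 × 3.6 = 7.02 m².
Resultant F = γ·h_c·A = 12.3606 × 5.17 × 7.02 = 448.608 kN.
I_c = b·h³/36 = 3.9 × 3.6³/36 = 5.0544 m⁴.
Centre of pressure: y_p = y_c + I_c/(y_c·A) = 5.17 + 5.0544/(5.17 × 7.02) = 5.17 + 0.139265 = 5.30926 m along the plane.

h_p = 5.31 m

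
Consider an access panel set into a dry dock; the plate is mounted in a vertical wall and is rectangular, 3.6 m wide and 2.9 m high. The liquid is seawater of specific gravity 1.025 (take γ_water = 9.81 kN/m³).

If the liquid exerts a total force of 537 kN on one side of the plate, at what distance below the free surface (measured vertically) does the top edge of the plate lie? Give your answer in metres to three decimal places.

γ = 1.025 × 9.81 = 10.05525 kN/m³.
A = 3.6 × 2.9 = 10.44 m².
From F = γ·h_c·A, the centroid depth is h_c = 537/(10.05525 × 10.44) = 5.11542 m.
The centroid lies 2.9/2 = 1.45 m below the top edge, so the top edge sits at h_top = 5.11542 − 1.45 = 3.66542 m below the surface.

d_top ≈ 3.665 m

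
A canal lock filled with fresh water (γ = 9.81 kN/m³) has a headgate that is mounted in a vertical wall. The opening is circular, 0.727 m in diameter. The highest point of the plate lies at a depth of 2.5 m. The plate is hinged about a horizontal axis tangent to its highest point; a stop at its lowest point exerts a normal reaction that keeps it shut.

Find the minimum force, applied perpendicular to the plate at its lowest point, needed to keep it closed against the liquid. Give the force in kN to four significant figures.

P ≈ 6.015 kN

γ = 9.81 kN/m³.
The centroid is at the centre, 0.3635 m below the top of the plate, so the centroid depth is h_c = 2.5 + 0.3635 = 2.8635 m.
A = π(0.3635)² = 0.415106 m².
Resultant F = γ·h_c·A = 9.81 × 2.8635 × 0.415106 = 11.6607 kN.
I_c = πr⁴/4 = π × 0.3635⁴/4 = 0.0137122 m⁴.
Centre of pressure: y_p = y_c + I_c/(y_c·A) = 2.8635 + 0.0137122/(2.8635 × 0.415106) = 2.8635 + 0.0115359 = 2.87504 m along the plane.
The resultant acts 0.3635 + 0.0115359 = 0.375036 m (along the plate) below the hinge at the top edge, so the moment about the hinge is M = F × 0.375036 = 11.6607 × 0.375036 = 4.37318 kN·m.
A normal force at the bottom, 0.727 m from the hinge, must supply this moment: P = 4.37318/0.727 = 6.01538 kN.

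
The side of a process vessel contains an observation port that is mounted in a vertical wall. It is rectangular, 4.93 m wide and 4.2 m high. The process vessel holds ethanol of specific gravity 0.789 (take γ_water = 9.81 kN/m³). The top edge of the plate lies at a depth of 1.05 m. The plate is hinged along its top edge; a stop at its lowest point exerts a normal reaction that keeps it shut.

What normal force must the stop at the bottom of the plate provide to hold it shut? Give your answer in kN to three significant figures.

γ = 0.789 × 9.81 = 7.74009 kN/m³.
The centroid lies 4.2/2 = 2.1 m below the top edge, so the centroid depth is h_c = 1.05 + 2.1 = 3.15 m.
A = 4.93 × 4.2 = 20.706 m².
Resultant F = γ·h_c·A = 7.74009 × 3.15 × 20.706 = 504.839 kN.
I_c = b·h³/12 = 4.93 × 4.2³/12 = 30.4378 m⁴.
Centre of pressure: y_p = y_c + I_c/(y_c·A) = 3.15 + 30.4378/(3.15 × 20.706) = 3.15 + 0.466666 = 3.61667 m along the plane.
The resultant acts 2.1 + 0.466666 = 2.56667 m (along the plate) below the hinge at the top edge, so the moment about the hinge is M = F × 2.56667 = 504.839 × 2.56667 = 1295.76 kN·m.
A normal force at the bottom, 4.2 m from the hinge, must supply this moment: P = 1295.76/4.2 = 308.514 kN.

P ≈ 309 kN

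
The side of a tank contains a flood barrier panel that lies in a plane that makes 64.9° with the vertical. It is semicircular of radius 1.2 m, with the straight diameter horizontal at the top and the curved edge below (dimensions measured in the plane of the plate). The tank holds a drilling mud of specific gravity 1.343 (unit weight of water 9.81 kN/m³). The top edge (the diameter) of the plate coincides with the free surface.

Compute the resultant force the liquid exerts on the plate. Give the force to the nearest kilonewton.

F ≈ 6 kN

γ = 1.343 × 9.81 = 13.17483 kN/m³.
The plate makes 64.9° with the vertical, i.e. θ = 90° − 64.9° = 25.1° to the horizontal. Measuring y along the incline from the free-surface line, vertical depth h = y·sinθ with sinθ = 0.424199.
The centroid of a semicircle lies 4r/(3π) = 0.509296 m from the diameter, here below the top edge, so y_c = 0.509296 m and h_c = 0.509296 × 0.424199 = 0.216043 m.
A = πr²/2 = π × 1.2²/2 = 2.26195 m².
Resultant F = γ·h_c·A = 13.17483 × 0.216043 × 2.26195 = 6.43826 kN.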